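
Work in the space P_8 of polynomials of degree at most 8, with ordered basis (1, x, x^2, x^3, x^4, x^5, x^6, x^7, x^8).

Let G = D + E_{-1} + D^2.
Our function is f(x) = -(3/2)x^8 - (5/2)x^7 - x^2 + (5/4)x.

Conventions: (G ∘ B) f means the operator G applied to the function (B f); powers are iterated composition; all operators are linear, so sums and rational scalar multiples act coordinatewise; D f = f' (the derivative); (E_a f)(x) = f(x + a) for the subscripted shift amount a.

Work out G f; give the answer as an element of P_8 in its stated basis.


the result is g(x) = -(3/2)x^8 - (5/2)x^7 - 126x^6 - (147/2)x^5 - (35/2)x^4 - (7/2)x^3 + (19/2)x^2 - (17/4)x - 2

D f = -12x^7 - (35/2)x^6 - 2x + 5/4
E_{-1} f = -(3/2)x^8 + (19/2)x^7 - (49/2)x^6 + (63/2)x^5 - (35/2)x^4 - (7/2)x^3 + (19/2)x^2 - (9/4)x - 5/4
D f = -12x^7 - (35/2)x^6 - 2x + 5/4
D D f = -84x^6 - 105x^5 - 2
(D + E_{-1} + D^2) f = -(3/2)x^8 - (5/2)x^7 - 126x^6 - (147/2)x^5 - (35/2)x^4 - (7/2)x^3 + (19/2)x^2 - (17/4)x - 2


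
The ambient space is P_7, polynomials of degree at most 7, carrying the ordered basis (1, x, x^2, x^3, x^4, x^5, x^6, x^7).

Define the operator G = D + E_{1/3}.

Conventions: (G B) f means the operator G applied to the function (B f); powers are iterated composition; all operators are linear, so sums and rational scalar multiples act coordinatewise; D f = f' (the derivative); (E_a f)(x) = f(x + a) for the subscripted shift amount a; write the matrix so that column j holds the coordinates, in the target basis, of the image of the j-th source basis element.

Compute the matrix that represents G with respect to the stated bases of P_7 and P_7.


the matrix is [[1, 4/3, 1/9, 1/27, 1/81, 1/243, 1/729, 1/2187]; [0, 1, 8/3, 1/3, 4/27, 5/81, 2/81, 7/729]; [0, 0, 1, 4, 2/3, 10/27, 5/27, 7/81]; [0, 0, 0, 1, 16/3, 10/9, 20/27, 35/81]; [0, 0, 0, 0, 1, 20/3, 5/3, 35/27]; [0, 0, 0, 0, 0, 1, 8, 7/3]; [0, 0, 0, 0, 0, 0, 1, 28/3]; [0, 0, 0, 0, 0, 0, 0, 1]] (rows listed top to bottom)

image of 1: 1
image of x: x + 4/3
image of x^2: x^2 + (8/3)x + 1/9
image of x^3: x^3 + 4x^2 + (1/3)x + 1/27
image of x^4: x^4 + (16/3)x^3 + (2/3)x^2 + (4/27)x + 1/81
image of x^5: x^5 + (20/3)x^4 + (10/9)x^3 + (10/27)x^2 + (5/81)x + 1/243
image of x^6: x^6 + 8x^5 + (5/3)x^4 + (20/27)x^3 + (5/27)x^2 + (2/81)x + 1/729
image of x^7: x^7 + (28/3)x^6 + (7/3)x^5 + (35/27)x^4 + (35/81)x^3 + (7/81)x^2 + (7/729)x + 1/2187
each image's coordinates form column j of the matrix


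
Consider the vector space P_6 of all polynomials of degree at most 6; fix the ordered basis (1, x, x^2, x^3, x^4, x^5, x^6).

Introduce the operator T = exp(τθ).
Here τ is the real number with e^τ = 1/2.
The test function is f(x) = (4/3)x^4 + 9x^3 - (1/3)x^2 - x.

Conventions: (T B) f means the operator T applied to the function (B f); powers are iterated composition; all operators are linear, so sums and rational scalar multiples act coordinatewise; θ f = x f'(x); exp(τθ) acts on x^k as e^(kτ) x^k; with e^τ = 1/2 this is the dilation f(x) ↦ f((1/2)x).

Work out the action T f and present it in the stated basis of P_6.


the image equals g(x) = (1/12)x^4 + (9/8)x^3 - (1/12)x^2 - (1/2)x

exp(τθ) x^k = e^(kτ) x^k; with e^τ = 1/2 this sends x^k to (1/2)^k x^k
x ↦ 1/2 x
x^2 ↦ 1/4 x^2
x^3 ↦ 1/8 x^3
x^4 ↦ 1/16 x^4
applying this coordinatewise to f: exp(τθ) f = (1/12)x^4 + (9/8)x^3 - (1/12)x^2 - (1/2)x


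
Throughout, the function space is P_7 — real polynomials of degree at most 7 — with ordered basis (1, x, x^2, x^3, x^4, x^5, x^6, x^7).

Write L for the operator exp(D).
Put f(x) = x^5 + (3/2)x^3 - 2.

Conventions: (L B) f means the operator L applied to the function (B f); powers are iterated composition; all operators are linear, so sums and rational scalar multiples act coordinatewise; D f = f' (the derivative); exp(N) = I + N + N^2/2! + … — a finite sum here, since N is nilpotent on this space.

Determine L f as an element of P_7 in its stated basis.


g(x) = x^5 + 5x^4 + (23/2)x^3 + (29/2)x^2 + (19/2)x + 1/2

order-1 term: 5x^4 + (9/2)x^2
order-2 term: 10x^3 + (9/2)x
order-3 term: 10x^2 + 3/2
order-4 term: 5x
order-5 term: 1
the series for exp(D) f terminates at order 5
exp(D) f = x^5 + 5x^4 + (23/2)x^3 + (29/2)x^2 + (19/2)x + 1/2


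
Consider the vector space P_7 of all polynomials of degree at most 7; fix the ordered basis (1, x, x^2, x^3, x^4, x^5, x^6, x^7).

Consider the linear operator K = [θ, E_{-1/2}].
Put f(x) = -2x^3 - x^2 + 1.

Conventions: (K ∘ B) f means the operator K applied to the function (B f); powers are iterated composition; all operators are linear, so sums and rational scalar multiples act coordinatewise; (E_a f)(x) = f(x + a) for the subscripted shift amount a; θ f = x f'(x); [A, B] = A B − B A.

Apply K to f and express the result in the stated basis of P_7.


the result is g(x) = -3x^2 + 2x - 1/4

E_{-1/2} f = -2x^3 + 2x^2 - (1/2)x + 1
θ E_{-1/2} f = -6x^3 + 4x^2 - (1/2)x
θ f = -6x^3 - 2x^2
E_{-1/2} θ f = -6x^3 + 7x^2 - (5/2)x + 1/4
[θ, E_{-1/2}] f = -3x^2 + 2x - 1/4


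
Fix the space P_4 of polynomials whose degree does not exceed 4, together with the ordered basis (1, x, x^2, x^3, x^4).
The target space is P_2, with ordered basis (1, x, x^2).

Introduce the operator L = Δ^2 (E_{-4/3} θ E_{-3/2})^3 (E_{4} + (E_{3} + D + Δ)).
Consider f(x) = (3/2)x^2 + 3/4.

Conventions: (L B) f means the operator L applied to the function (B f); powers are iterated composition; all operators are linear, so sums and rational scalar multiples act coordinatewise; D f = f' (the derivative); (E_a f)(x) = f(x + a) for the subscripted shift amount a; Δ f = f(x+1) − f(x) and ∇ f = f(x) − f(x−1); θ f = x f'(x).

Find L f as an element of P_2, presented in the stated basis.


E_{4} f = (3/2)x^2 + 12x + 99/4
E_{3} f = (3/2)x^2 + 9x + 57/4
D f = 3x
Δ f = 3x + 3/2
(E_{3} + D + Δ) f = (3/2)x^2 + 15x + 63/4
(E_{4} + (E_{3} + D + Δ)) f = 3x^2 + 27x + 81/2
E_{-3/2} (E_{4} + (E_{3} + D + Δ)) f = 3x^2 + 18x + 27/4
θ E_{-3/2} (E_{4} + (E_{3} + D + Δ)) f = 6x^2 + 18x
E_{-4/3} θ E_{-3/2} (E_{4} + (E_{3} + D + Δ)) f = 6x^2 + 2x - 40/3
E_{-3/2} (E_{-4/3} θ E_{-3/2}) (E_{4} + (E_{3} + D + Δ)) f = 6x^2 - 16x - 17/6
θ E_{-3/2} (E_{-4/3} θ E_{-3/2}) (E_{4} + (E_{3} + D + Δ)) f = 12x^2 - 16x
E_{-4/3} θ E_{-3/2} (E_{-4/3} θ E_{-3/2}) (E_{4} + (E_{3} + D + Δ)) f = 12x^2 - 48x + 128/3
E_{-3/2} (E_{-4/3} θ E_{-3/2}) (E_{-4/3} θ E_{-3/2}) (E_{4} + (E_{3} + D + Δ)) f = 12x^2 - 84x + 425/3
θ E_{-3/2} (E_{-4/3} θ E_{-3/2}) (E_{-4/3} θ E_{-3/2}) (E_{4} + (E_{3} + D + Δ)) f = 24x^2 - 84x
E_{-4/3} θ E_{-3/2} (E_{-4/3} θ E_{-3/2}) (E_{-4/3} θ E_{-3/2}) (E_{4} + (E_{3} + D + Δ)) f = 24x^2 - 148x + 464/3
Δ (E_{-4/3} θ E_{-3/2})^3 (E_{4} + (E_{3} + D + Δ)) f = 48x - 124
Δ Δ (E_{-4/3} θ E_{-3/2})^3 (E_{4} + (E_{3} + D + Δ)) f = 48

the image equals g(x) = 48


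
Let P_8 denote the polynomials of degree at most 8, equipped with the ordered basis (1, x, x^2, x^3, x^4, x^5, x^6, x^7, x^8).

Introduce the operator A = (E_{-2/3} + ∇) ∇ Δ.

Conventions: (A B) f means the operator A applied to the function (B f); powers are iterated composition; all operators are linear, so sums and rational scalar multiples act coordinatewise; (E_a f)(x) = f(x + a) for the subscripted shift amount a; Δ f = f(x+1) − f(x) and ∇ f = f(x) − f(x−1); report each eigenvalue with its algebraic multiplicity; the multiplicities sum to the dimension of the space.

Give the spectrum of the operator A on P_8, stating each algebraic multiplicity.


image of 1: 0
image of x: 0
image of x^2: 2
image of x^3: 6x + 2
image of x^4: 12x^2 + 8x - 14/3
image of x^5: 20x^3 + 20x^2 - (70/3)x + 470/27
image of x^6: 30x^4 + 40x^3 - 70x^2 + (940/9)x - 1046/27
image of x^7: 42x^5 + 70x^4 - (490/3)x^3 + (3290/9)x^2 - (7322/27)x + 7322/81
image of x^8: 56x^6 + 112x^5 - (980/3)x^4 + (26320/27)x^3 - (29288/27)x^2 + (58576/81)x - 140362/729
the matrix is upper triangular; its diagonal is (0, 0, 0, 0, 0, 0, 0, 0, 0)
for a triangular matrix the eigenvalues are the diagonal entries, with algebraic multiplicity their repetition count

λ = 0 (multiplicity 9)


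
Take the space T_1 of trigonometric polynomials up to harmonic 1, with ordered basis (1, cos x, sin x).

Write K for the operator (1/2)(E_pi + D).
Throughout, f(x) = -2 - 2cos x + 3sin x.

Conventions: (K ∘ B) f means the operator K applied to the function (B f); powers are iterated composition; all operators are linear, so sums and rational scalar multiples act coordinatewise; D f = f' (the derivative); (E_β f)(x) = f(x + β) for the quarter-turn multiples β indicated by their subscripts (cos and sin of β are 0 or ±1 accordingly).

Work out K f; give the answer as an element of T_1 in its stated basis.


E_pi f = -2 + 2cos x - 3sin x
D f = 3cos x + 2sin x
(E_pi + D) f = -2 + 5cos x - sin x
((1/2)(E_pi + D)) f = -1 + (5/2)cos x - (1/2)sin x

the image equals g(x) = -1 + (5/2)cos x - (1/2)sin x


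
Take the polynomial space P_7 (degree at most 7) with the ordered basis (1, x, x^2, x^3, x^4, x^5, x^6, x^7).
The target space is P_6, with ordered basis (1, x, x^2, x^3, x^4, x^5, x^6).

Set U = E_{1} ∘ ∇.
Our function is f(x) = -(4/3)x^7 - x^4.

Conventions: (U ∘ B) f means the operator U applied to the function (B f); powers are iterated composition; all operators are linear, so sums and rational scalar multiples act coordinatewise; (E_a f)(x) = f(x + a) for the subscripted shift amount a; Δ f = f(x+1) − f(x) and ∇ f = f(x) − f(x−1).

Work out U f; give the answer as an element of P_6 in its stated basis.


∇ f = -(28/3)x^6 + 28x^5 - (140/3)x^4 + (128/3)x^3 - 22x^2 + (16/3)x - 1/3
E_{1} ∇ f = -(28/3)x^6 - 28x^5 - (140/3)x^4 - (152/3)x^3 - 34x^2 - (40/3)x - 7/3

g(x) = -(28/3)x^6 - 28x^5 - (140/3)x^4 - (152/3)x^3 - 34x^2 - (40/3)x - 7/3


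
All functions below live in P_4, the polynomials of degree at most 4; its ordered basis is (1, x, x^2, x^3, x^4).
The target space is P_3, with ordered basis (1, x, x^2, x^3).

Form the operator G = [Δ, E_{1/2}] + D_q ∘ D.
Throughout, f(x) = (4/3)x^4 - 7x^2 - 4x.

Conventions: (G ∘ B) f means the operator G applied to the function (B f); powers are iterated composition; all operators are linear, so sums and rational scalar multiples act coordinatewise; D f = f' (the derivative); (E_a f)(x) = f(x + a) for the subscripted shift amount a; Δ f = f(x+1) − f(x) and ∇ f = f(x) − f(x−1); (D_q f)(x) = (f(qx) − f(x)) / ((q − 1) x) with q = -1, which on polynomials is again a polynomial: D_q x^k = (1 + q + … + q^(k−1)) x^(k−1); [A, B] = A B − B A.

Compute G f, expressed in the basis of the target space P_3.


the result is g(x) = (16/3)x^2 - 14

E_{1/2} f = (4/3)x^4 + (8/3)x^3 - 5x^2 - (31/3)x - 11/3
Δ E_{1/2} f = (16/3)x^3 + 16x^2 + (10/3)x - 34/3
Δ f = (16/3)x^3 + 8x^2 - (26/3)x - 29/3
E_{1/2} Δ f = (16/3)x^3 + 16x^2 + (10/3)x - 34/3
[Δ, E_{1/2}] f = 0
D f = (16/3)x^3 - 14x - 4
D_q D f = (16/3)x^2 - 14
([Δ, E_{1/2}] + D_q ∘ D) f = (16/3)x^2 - 14


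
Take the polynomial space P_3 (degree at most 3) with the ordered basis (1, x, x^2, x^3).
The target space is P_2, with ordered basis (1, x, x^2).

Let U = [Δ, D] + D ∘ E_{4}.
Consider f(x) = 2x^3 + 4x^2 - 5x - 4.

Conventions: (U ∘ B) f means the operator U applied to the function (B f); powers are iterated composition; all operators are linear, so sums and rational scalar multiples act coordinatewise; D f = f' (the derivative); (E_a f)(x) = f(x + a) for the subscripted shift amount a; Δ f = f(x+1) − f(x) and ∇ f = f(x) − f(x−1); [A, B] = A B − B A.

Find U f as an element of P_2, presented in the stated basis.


g(x) = 6x^2 + 56x + 123

D f = 6x^2 + 8x - 5
Δ D f = 12x + 14
Δ f = 6x^2 + 14x + 1
D Δ f = 12x + 14
[Δ, D] f = 0
E_{4} f = 2x^3 + 28x^2 + 123x + 168
D E_{4} f = 6x^2 + 56x + 123
([Δ, D] + D ∘ E_{4}) f = 6x^2 + 56x + 123


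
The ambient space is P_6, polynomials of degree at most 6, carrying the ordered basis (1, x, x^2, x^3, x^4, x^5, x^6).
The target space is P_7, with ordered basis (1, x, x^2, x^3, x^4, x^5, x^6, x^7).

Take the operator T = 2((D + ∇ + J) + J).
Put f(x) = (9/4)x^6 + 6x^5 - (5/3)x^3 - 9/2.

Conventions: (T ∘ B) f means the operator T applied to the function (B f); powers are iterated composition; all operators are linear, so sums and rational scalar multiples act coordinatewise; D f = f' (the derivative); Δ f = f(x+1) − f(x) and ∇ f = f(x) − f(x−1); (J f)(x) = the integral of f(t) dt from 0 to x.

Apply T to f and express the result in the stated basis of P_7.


D f = (27/2)x^5 + 30x^4 - 5x^2
∇ f = (27/2)x^5 - (15/4)x^4 - 15x^3 + (85/4)x^2 - (23/2)x + 25/12
J f = (9/28)x^7 + x^6 - (5/12)x^4 - (9/2)x
(D + ∇ + J) f = (9/28)x^7 + x^6 + 27x^5 + (155/6)x^4 - 15x^3 + (65/4)x^2 - 16x + 25/12
J f = (9/28)x^7 + x^6 - (5/12)x^4 - (9/2)x
((D + ∇ + J) + J) f = (9/14)x^7 + 2x^6 + 27x^5 + (305/12)x^4 - 15x^3 + (65/4)x^2 - (41/2)x + 25/12
(2((D + ∇ + J) + J)) f = (9/7)x^7 + 4x^6 + 54x^5 + (305/6)x^4 - 30x^3 + (65/2)x^2 - 41x + 25/6

the result is g(x) = (9/7)x^7 + 4x^6 + 54x^5 + (305/6)x^4 - 30x^3 + (65/2)x^2 - 41x + 25/6


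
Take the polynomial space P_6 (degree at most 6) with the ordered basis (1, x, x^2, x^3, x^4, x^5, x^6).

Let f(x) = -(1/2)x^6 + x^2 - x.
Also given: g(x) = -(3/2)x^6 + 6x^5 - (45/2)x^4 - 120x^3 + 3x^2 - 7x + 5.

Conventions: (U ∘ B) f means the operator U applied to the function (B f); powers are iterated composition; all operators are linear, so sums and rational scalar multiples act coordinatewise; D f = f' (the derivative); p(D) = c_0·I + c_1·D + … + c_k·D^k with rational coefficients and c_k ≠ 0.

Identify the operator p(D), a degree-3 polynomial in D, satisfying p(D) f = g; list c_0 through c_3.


p(D) = 3·I − 2·D + (3/2)·D^2 + 2·D^3, i.e. c_0 = 3, c_1 = -2, c_2 = 3/2, c_3 = 2

D^0 f = -(1/2)x^6 + x^2 - x
D^1 f = -3x^5 + 2x - 1
D^2 f = -15x^4 + 2
D^3 f = -60x^3
matching coefficients of g against c_0 f + c_1 Df + … from the top degree down determines the c_i
solution: c_0 = 3, c_1 = -2, c_2 = 3/2, c_3 = 2


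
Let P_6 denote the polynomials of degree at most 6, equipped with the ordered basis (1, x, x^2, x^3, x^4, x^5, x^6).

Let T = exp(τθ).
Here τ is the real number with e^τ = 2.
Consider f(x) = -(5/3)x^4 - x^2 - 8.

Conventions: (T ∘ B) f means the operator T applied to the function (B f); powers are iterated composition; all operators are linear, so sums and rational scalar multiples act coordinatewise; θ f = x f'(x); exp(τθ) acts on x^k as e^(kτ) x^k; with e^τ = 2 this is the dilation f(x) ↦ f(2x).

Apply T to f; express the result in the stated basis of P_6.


the image equals g(x) = -(80/3)x^4 - 4x^2 - 8

exp(τθ) x^k = e^(kτ) x^k; with e^τ = 2 this sends x^k to 2^k x^k
x^2 ↦ 4 x^2
x^4 ↦ 16 x^4
applying this coordinatewise to f: exp(τθ) f = -(80/3)x^4 - 4x^2 - 8


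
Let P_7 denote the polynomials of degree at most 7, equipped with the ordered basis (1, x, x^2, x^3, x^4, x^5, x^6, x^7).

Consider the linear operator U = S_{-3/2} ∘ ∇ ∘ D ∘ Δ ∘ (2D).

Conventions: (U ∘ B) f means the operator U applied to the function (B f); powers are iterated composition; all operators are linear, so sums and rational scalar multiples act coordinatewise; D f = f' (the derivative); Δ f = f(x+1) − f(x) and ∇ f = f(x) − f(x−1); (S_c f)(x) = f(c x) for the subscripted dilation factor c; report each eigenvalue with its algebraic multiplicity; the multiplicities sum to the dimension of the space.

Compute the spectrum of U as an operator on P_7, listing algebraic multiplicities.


λ = 0 (multiplicity 8)

image of 1: 0
image of x: 0
image of x^2: 0
image of x^3: 0
image of x^4: 48
image of x^5: -360x
image of x^6: 1620x^2 + 120
image of x^7: -5670x^3 - 1260x
the matrix is upper triangular; its diagonal is (0, 0, 0, 0, 0, 0, 0, 0)
for a triangular matrix the eigenvalues are the diagonal entries, with algebraic multiplicity their repetition count


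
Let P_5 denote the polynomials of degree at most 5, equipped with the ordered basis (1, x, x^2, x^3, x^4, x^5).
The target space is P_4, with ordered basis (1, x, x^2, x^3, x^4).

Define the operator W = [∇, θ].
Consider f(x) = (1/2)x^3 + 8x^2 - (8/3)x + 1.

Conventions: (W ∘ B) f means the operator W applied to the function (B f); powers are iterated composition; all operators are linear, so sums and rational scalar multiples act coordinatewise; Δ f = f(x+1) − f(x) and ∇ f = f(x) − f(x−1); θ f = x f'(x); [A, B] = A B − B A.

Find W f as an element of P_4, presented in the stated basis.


θ f = (3/2)x^3 + 16x^2 - (8/3)x
∇ θ f = (9/2)x^2 + (55/2)x - 103/6
∇ f = (3/2)x^2 + (29/2)x - 61/6
θ ∇ f = 3x^2 + (29/2)x
[∇, θ] f = (3/2)x^2 + 13x - 103/6

g(x) = (3/2)x^2 + 13x - 103/6


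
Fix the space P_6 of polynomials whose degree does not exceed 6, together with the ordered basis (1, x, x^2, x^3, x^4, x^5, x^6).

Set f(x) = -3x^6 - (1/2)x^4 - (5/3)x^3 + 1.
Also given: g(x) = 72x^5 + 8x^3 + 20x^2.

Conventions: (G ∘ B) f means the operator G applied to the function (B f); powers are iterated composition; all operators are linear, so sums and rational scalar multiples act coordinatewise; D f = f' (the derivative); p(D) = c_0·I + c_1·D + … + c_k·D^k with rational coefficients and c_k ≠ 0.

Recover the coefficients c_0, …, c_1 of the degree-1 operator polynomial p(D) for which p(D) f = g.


c_0 = 0, c_1 = -4

D^0 f = -3x^6 - (1/2)x^4 - (5/3)x^3 + 1
D^1 f = -18x^5 - 2x^3 - 5x^2
matching coefficients of g against c_0 f + c_1 Df + … from the top degree down determines the c_i
solution: c_0 = 0, c_1 = -4


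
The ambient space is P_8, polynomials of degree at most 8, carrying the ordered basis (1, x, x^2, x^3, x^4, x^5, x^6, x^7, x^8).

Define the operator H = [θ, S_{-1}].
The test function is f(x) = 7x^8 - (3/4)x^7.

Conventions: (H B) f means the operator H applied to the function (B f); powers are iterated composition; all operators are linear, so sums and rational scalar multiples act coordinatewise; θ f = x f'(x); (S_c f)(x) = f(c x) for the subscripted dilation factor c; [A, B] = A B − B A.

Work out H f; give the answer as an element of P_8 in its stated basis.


the image equals g(x) = 0

S_{-1} f = 7x^8 + (3/4)x^7
θ S_{-1} f = 56x^8 + (21/4)x^7
θ f = 56x^8 - (21/4)x^7
S_{-1} θ f = 56x^8 + (21/4)x^7
[θ, S_{-1}] f = 0


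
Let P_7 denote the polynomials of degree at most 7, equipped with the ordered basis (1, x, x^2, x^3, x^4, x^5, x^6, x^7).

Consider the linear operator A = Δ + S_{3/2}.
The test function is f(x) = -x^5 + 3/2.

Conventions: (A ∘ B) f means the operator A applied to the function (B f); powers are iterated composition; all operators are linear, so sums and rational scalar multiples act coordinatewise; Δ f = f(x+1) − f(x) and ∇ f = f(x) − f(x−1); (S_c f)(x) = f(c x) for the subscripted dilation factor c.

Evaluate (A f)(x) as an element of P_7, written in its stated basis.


g(x) = -(243/32)x^5 - 5x^4 - 10x^3 - 10x^2 - 5x + 1/2

Δ f = -5x^4 - 10x^3 - 10x^2 - 5x - 1
S_{3/2} f = -(243/32)x^5 + 3/2
(Δ + S_{3/2}) f = -(243/32)x^5 - 5x^4 - 10x^3 - 10x^2 - 5x + 1/2


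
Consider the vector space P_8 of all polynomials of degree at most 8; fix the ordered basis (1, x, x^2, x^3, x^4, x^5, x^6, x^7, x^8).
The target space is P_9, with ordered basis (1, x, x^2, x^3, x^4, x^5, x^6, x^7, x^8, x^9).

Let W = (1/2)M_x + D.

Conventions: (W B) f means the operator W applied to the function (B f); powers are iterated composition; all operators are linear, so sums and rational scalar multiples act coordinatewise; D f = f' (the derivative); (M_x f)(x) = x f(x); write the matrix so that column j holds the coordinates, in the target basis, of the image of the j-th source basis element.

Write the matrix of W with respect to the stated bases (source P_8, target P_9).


image of 1: (1/2)x
image of x: (1/2)x^2 + 1
image of x^2: (1/2)x^3 + 2x
image of x^3: (1/2)x^4 + 3x^2
image of x^4: (1/2)x^5 + 4x^3
image of x^5: (1/2)x^6 + 5x^4
image of x^6: (1/2)x^7 + 6x^5
image of x^7: (1/2)x^8 + 7x^6
image of x^8: (1/2)x^9 + 8x^7
each image's coordinates form column j of the matrix

the matrix is [[0, 1, 0, 0, 0, 0, 0, 0, 0]; [1/2, 0, 2, 0, 0, 0, 0, 0, 0]; [0, 1/2, 0, 3, 0, 0, 0, 0, 0]; [0, 0, 1/2, 0, 4, 0, 0, 0, 0]; [0, 0, 0, 1/2, 0, 5, 0, 0, 0]; [0, 0, 0, 0, 1/2, 0, 6, 0, 0]; [0, 0, 0, 0, 0, 1/2, 0, 7, 0]; [0, 0, 0, 0, 0, 0, 1/2, 0, 8]; [0, 0, 0, 0, 0, 0, 0, 1/2, 0]; [0, 0, 0, 0, 0, 0, 0, 0, 1/2]] (rows listed top to bottom)


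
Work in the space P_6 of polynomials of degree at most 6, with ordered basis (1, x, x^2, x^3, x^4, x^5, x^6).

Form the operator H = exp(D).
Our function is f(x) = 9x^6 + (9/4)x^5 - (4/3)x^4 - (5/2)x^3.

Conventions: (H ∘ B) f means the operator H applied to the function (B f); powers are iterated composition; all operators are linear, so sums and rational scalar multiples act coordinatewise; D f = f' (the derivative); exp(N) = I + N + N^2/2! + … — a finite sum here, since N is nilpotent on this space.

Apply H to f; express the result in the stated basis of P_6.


order-1 term: 54x^5 + (45/4)x^4 - (16/3)x^3 - (15/2)x^2
order-2 term: 135x^4 + (45/2)x^3 - 8x^2 - (15/2)x
order-3 term: 180x^3 + (45/2)x^2 - (16/3)x - 5/2
order-4 term: 135x^2 + (45/4)x - 4/3
order-5 term: 54x + 9/4
order-6 term: 9
the series for exp(D) f terminates at order 6
exp(D) f = 9x^6 + (225/4)x^5 + (1739/12)x^4 + (584/3)x^3 + 142x^2 + (629/12)x + 89/12

g(x) = 9x^6 + (225/4)x^5 + (1739/12)x^4 + (584/3)x^3 + 142x^2 + (629/12)x + 89/12


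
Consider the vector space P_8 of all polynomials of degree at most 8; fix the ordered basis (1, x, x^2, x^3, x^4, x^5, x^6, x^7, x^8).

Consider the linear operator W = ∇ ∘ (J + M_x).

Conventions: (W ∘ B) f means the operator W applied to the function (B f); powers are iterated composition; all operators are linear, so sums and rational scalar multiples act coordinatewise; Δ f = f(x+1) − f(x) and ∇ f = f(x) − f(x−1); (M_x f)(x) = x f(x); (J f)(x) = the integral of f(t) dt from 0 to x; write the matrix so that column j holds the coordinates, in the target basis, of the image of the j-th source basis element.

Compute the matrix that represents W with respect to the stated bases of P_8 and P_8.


the matrix is [[2, -3/2, 4/3, -5/4, 6/5, -7/6, 8/7, -9/8, 10/9]; [0, 3, -4, 5, -6, 7, -8, 9, -10]; [0, 0, 4, -15/2, 12, -35/2, 24, -63/2, 40]; [0, 0, 0, 5, -12, 70/3, -40, 63, -280/3]; [0, 0, 0, 0, 6, -35/2, 40, -315/4, 140]; [0, 0, 0, 0, 0, 7, -24, 63, -140]; [0, 0, 0, 0, 0, 0, 8, -63/2, 280/3]; [0, 0, 0, 0, 0, 0, 0, 9, -40]; [0, 0, 0, 0, 0, 0, 0, 0, 10]] (rows listed top to bottom)

image of 1: 2
image of x: 3x - 3/2
image of x^2: 4x^2 - 4x + 4/3
image of x^3: 5x^3 - (15/2)x^2 + 5x - 5/4
image of x^4: 6x^4 - 12x^3 + 12x^2 - 6x + 6/5
image of x^5: 7x^5 - (35/2)x^4 + (70/3)x^3 - (35/2)x^2 + 7x - 7/6
image of x^6: 8x^6 - 24x^5 + 40x^4 - 40x^3 + 24x^2 - 8x + 8/7
image of x^7: 9x^7 - (63/2)x^6 + 63x^5 - (315/4)x^4 + 63x^3 - (63/2)x^2 + 9x - 9/8
image of x^8: 10x^8 - 40x^7 + (280/3)x^6 - 140x^5 + 140x^4 - (280/3)x^3 + 40x^2 - 10x + 10/9
each image's coordinates form column j of the matrix


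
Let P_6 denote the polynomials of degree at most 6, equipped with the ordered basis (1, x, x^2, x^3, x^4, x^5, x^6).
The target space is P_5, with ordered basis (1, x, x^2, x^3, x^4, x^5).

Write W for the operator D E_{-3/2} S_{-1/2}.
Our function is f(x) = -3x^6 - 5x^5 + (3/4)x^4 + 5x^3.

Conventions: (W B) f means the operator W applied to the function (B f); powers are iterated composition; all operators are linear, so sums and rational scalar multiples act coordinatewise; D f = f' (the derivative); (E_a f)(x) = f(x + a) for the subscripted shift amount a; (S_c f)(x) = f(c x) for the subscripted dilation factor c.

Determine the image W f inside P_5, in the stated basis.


S_{-1/2} f = -(3/64)x^6 + (5/32)x^5 + (3/64)x^4 - (5/8)x^3
E_{-3/2} S_{-1/2} f = -(3/64)x^6 + (37/64)x^5 - (693/256)x^4 + (739/128)x^3 - (5517/1024)x^2 + (1269/1024)x + 2565/4096
D (E_{-3/2} S_{-1/2}) f = -(9/32)x^5 + (185/64)x^4 - (693/64)x^3 + (2217/128)x^2 - (5517/512)x + 1269/1024

g(x) = -(9/32)x^5 + (185/64)x^4 - (693/64)x^3 + (2217/128)x^2 - (5517/512)x + 1269/1024


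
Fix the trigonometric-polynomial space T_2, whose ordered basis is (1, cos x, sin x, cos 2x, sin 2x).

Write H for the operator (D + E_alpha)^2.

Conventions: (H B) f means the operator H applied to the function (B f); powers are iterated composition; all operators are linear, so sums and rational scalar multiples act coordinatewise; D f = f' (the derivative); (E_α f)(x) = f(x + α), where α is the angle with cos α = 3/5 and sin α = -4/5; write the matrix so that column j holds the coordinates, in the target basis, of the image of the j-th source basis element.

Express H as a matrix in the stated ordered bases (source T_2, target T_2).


the matrix is [[1, 0, 0, 0, 0]; [0, 8/25, 6/25, 0, 0]; [0, -6/25, 8/25, 0, 0]; [0, 0, 0, -627/625, -364/625]; [0, 0, 0, 364/625, -627/625]] (rows listed top to bottom)

image of 1: 1
image of cos x: (8/25)cos x - (6/25)sin x
image of sin x: (6/25)cos x + (8/25)sin x
image of cos 2x: -(627/625)cos 2x + (364/625)sin 2x
image of sin 2x: -(364/625)cos 2x - (627/625)sin 2x
each image's coordinates form column j of the matrix


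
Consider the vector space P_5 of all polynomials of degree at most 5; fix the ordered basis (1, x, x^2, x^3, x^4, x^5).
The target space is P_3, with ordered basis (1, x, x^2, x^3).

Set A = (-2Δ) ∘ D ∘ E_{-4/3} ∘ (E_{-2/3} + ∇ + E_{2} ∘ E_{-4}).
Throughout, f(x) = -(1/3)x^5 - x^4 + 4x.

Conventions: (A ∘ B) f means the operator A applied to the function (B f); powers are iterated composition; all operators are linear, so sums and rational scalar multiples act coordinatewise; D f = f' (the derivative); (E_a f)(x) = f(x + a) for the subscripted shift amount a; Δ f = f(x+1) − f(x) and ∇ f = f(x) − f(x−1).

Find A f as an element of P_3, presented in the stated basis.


E_{-2/3} f = -(1/3)x^5 + (1/9)x^4 + (32/27)x^3 - (136/81)x^2 + (1180/243)x - 2056/729
∇ f = -(5/3)x^4 - (2/3)x^3 + (8/3)x^2 - (7/3)x + 14/3
E_{-4} f = -(1/3)x^5 + (17/3)x^4 - (112/3)x^3 + (352/3)x^2 - (500/3)x + 208/3
E_{2} E_{-4} f = -(1/3)x^5 + (7/3)x^4 - (16/3)x^3 + (8/3)x^2 + (28/3)x - 40/3
(E_{-2/3} + ∇ + E_{2} ∘ E_{-4}) f = -(2/3)x^5 + (7/9)x^4 - (130/27)x^3 + (296/81)x^2 + (2881/243)x - 8374/729
E_{-4/3} (E_{-2/3} + ∇ + E_{2} ∘ E_{-4}) f = -(2/3)x^5 + (47/9)x^4 - (562/27)x^3 + (3808/81)x^2 - (10079/243)x - 3002/729
D E_{-4/3} (E_{-2/3} + ∇ + E_{2} ∘ E_{-4}) f = -(10/3)x^4 + (188/9)x^3 - (562/9)x^2 + (7616/81)x - 10079/243
Δ (D ∘ E_{-4/3}) (E_{-2/3} + ∇ + E_{2} ∘ E_{-4}) f = -(40/3)x^3 + (128/3)x^2 - (680/9)x + 3980/81
(-2Δ) (D ∘ E_{-4/3}) (E_{-2/3} + ∇ + E_{2} ∘ E_{-4}) f = (80/3)x^3 - (256/3)x^2 + (1360/9)x - 7960/81

g(x) = (80/3)x^3 - (256/3)x^2 + (1360/9)x - 7960/81


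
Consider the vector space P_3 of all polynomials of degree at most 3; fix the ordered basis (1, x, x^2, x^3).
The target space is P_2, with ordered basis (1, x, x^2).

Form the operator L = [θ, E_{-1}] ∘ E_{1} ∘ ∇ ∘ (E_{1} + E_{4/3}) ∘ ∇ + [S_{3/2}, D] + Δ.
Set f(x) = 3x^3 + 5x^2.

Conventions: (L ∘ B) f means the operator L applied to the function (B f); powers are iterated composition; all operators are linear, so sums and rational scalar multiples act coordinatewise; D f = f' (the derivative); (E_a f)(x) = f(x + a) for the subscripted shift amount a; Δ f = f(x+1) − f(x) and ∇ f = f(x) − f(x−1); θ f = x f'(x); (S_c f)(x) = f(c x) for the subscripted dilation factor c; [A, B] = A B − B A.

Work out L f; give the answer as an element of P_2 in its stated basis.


∇ f = 9x^2 + x - 2
E_{1} ∇ f = 9x^2 + 19x + 8
E_{4/3} ∇ f = 9x^2 + 25x + 46/3
(E_{1} + E_{4/3}) ∇ f = 18x^2 + 44x + 70/3
∇ (E_{1} + E_{4/3}) ∇ f = 36x + 26
E_{1} ∇ (E_{1} + E_{4/3}) ∇ f = 36x + 62
E_{-1} (E_{1} ∘ ∇ ∘ (E_{1} + E_{4/3})) ∇ f = 36x + 26
θ E_{-1} (E_{1} ∘ ∇ ∘ (E_{1} + E_{4/3})) ∇ f = 36x
θ (E_{1} ∘ ∇ ∘ (E_{1} + E_{4/3})) ∇ f = 36x
E_{-1} θ (E_{1} ∘ ∇ ∘ (E_{1} + E_{4/3})) ∇ f = 36x - 36
[θ, E_{-1}] (E_{1} ∘ ∇ ∘ (E_{1} + E_{4/3})) ∇ f = 36
D f = 9x^2 + 10x
S_{3/2} D f = (81/4)x^2 + 15x
S_{3/2} f = (81/8)x^3 + (45/4)x^2
D S_{3/2} f = (243/8)x^2 + (45/2)x
[S_{3/2}, D] f = -(81/8)x^2 - (15/2)x
Δ f = 9x^2 + 19x + 8
([θ, E_{-1}] ∘ E_{1} ∘ ∇ ∘ (E_{1} + E_{4/3}) ∘ ∇ + [S_{3/2}, D] + Δ) f = -(9/8)x^2 + (23/2)x + 44

the result is g(x) = -(9/8)x^2 + (23/2)x + 44


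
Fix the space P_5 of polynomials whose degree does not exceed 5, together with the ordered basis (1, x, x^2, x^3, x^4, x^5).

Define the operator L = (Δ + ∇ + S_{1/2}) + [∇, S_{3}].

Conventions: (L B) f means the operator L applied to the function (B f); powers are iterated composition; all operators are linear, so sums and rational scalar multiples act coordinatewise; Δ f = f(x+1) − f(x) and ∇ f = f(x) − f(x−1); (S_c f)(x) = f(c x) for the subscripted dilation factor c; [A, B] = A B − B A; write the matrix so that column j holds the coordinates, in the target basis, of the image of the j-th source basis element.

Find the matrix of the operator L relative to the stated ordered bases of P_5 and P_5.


image of 1: 1
image of x: (1/2)x + 4
image of x^2: (1/4)x^2 + 16x - 8
image of x^3: (1/8)x^3 + 60x^2 - 72x + 28
image of x^4: (1/16)x^4 + 224x^3 - 432x^2 + 320x - 80
image of x^5: (1/32)x^5 + 820x^4 - 2160x^3 + 2360x^2 - 1200x + 244
each image's coordinates form column j of the matrix

the matrix is [[1, 4, -8, 28, -80, 244]; [0, 1/2, 16, -72, 320, -1200]; [0, 0, 1/4, 60, -432, 2360]; [0, 0, 0, 1/8, 224, -2160]; [0, 0, 0, 0, 1/16, 820]; [0, 0, 0, 0, 0, 1/32]] (rows listed top to bottom)


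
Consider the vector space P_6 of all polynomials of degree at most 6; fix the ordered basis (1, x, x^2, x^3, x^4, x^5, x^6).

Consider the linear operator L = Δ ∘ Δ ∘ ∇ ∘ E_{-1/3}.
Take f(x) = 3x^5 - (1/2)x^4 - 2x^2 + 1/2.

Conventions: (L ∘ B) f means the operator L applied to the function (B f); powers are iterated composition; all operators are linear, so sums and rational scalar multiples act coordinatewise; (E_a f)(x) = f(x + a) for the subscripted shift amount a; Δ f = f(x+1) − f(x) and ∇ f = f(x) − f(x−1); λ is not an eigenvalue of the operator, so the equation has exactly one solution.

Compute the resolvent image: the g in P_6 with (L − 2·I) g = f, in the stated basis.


the image equals g(x) = -(3/2)x^5 + (1/4)x^4 - 44x^2 - 12x - 49/4

write g with unknown coordinates in the stated basis and equate coefficients in (L − 2·I) g = f
solving from the highest basis element down gives g = -(3/2)x^5 + (1/4)x^4 - 44x^2 - 12x - 49/4
check: L g = -90x^2 - 24x - 24
so L g − 2·g = 3x^5 - (1/2)x^4 - 2x^2 + 1/2 = f ✓


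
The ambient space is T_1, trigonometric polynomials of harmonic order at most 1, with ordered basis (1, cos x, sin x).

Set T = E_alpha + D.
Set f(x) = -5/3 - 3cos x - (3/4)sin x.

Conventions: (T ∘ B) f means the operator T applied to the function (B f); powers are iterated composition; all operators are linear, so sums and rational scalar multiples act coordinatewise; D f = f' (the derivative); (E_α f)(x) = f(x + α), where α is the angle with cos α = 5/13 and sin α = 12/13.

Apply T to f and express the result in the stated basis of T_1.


g(x) = -5/3 - (135/52)cos x + (285/52)sin x

E_alpha f = -5/3 - (24/13)cos x + (129/52)sin x
D f = -(3/4)cos x + 3sin x
(E_alpha + D) f = -5/3 - (135/52)cos x + (285/52)sin x


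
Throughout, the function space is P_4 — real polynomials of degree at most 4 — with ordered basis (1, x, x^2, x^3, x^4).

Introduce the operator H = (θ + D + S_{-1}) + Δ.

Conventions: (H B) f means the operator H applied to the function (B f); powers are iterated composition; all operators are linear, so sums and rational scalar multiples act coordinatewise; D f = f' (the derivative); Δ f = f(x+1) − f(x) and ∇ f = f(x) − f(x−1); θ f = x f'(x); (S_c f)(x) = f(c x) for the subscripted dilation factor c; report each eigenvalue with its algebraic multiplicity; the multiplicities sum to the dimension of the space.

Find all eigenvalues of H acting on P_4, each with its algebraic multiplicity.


λ = 0 (multiplicity 1), λ = 1 (multiplicity 1), λ = 2 (multiplicity 1), λ = 3 (multiplicity 1), λ = 5 (multiplicity 1)

image of 1: 1
image of x: 2
image of x^2: 3x^2 + 4x + 1
image of x^3: 2x^3 + 6x^2 + 3x + 1
image of x^4: 5x^4 + 8x^3 + 6x^2 + 4x + 1
the matrix is upper triangular; its diagonal is (1, 0, 3, 2, 5)
for a triangular matrix the eigenvalues are the diagonal entries, with algebraic multiplicity their repetition count


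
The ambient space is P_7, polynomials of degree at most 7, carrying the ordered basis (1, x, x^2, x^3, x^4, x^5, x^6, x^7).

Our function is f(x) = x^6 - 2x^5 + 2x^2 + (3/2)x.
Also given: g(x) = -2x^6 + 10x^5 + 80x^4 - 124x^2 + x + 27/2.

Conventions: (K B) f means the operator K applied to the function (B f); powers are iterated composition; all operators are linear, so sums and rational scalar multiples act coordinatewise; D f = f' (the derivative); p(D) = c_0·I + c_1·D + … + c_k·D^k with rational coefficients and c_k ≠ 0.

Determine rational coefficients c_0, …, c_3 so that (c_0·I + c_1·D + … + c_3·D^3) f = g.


p(D) = -2·I + D + 3·D^2 + D^3, i.e. c_0 = -2, c_1 = 1, c_2 = 3, c_3 = 1

D^0 f = x^6 - 2x^5 + 2x^2 + (3/2)x
D^1 f = 6x^5 - 10x^4 + 4x + 3/2
D^2 f = 30x^4 - 40x^3 + 4
D^3 f = 120x^3 - 120x^2
matching coefficients of g against c_0 f + c_1 Df + … from the top degree down determines the c_i
solution: c_0 = -2, c_1 = 1, c_2 = 3, c_3 = 1


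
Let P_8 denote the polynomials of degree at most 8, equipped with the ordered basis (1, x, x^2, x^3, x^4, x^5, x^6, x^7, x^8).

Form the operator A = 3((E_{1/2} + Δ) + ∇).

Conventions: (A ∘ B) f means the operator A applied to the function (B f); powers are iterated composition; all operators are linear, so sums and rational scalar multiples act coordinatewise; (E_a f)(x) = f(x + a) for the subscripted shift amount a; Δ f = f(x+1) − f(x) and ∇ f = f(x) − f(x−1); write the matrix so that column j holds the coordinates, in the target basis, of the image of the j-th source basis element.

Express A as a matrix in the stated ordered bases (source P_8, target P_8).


the matrix is [[3, 15/2, 3/4, 51/8, 3/16, 195/32, 3/64, 771/128, 3/256]; [0, 3, 15, 9/4, 51/2, 15/16, 585/16, 21/64, 771/16]; [0, 0, 3, 45/2, 9/2, 255/4, 45/16, 4095/32, 21/16]; [0, 0, 0, 3, 30, 15/2, 255/2, 105/16, 1365/4]; [0, 0, 0, 0, 3, 75/2, 45/4, 1785/8, 105/8]; [0, 0, 0, 0, 0, 3, 45, 63/4, 357]; [0, 0, 0, 0, 0, 0, 3, 105/2, 21]; [0, 0, 0, 0, 0, 0, 0, 3, 60]; [0, 0, 0, 0, 0, 0, 0, 0, 3]] (rows listed top to bottom)

image of 1: 3
image of x: 3x + 15/2
image of x^2: 3x^2 + 15x + 3/4
image of x^3: 3x^3 + (45/2)x^2 + (9/4)x + 51/8
image of x^4: 3x^4 + 30x^3 + (9/2)x^2 + (51/2)x + 3/16
image of x^5: 3x^5 + (75/2)x^4 + (15/2)x^3 + (255/4)x^2 + (15/16)x + 195/32
image of x^6: 3x^6 + 45x^5 + (45/4)x^4 + (255/2)x^3 + (45/16)x^2 + (585/16)x + 3/64
image of x^7: 3x^7 + (105/2)x^6 + (63/4)x^5 + (1785/8)x^4 + (105/16)x^3 + (4095/32)x^2 + (21/64)x + 771/128
image of x^8: 3x^8 + 60x^7 + 21x^6 + 357x^5 + (105/8)x^4 + (1365/4)x^3 + (21/16)x^2 + (771/16)x + 3/256
each image's coordinates form column j of the matrix


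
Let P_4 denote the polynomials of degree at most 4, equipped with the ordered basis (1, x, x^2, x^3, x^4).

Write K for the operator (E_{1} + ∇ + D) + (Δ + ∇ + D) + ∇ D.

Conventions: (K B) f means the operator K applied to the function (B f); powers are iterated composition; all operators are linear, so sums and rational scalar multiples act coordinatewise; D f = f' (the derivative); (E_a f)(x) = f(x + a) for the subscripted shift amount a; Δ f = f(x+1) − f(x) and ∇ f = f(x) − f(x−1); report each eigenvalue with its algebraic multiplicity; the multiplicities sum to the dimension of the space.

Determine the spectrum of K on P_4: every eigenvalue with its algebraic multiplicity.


image of 1: 1
image of x: x + 6
image of x^2: x^2 + 12x + 2
image of x^3: x^3 + 18x^2 + 6x + 1
image of x^4: x^4 + 24x^3 + 12x^2 + 4x + 4
the matrix is upper triangular; its diagonal is (1, 1, 1, 1, 1)
for a triangular matrix the eigenvalues are the diagonal entries, with algebraic multiplicity their repetition count

λ = 1 (multiplicity 5)


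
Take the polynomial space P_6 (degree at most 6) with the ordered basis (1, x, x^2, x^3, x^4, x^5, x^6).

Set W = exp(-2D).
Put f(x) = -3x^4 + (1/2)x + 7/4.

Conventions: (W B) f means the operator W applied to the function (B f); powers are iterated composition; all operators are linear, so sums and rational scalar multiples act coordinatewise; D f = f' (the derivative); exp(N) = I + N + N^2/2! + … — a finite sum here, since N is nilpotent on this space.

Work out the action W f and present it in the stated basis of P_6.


order-1 term: 24x^3 - 1
order-2 term: -72x^2
order-3 term: 96x
order-4 term: -48
the series for exp(-2D) f terminates at order 4
exp(-2D) f = -3x^4 + 24x^3 - 72x^2 + (193/2)x - 189/4

the result is g(x) = -3x^4 + 24x^3 - 72x^2 + (193/2)x - 189/4


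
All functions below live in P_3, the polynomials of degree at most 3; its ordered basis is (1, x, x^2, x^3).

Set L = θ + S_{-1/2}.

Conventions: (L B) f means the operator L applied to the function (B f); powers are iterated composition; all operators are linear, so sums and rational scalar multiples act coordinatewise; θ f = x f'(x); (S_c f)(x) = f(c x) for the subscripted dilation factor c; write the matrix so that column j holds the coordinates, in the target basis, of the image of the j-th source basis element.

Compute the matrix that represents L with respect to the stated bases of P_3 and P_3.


the matrix is [[1, 0, 0, 0]; [0, 1/2, 0, 0]; [0, 0, 9/4, 0]; [0, 0, 0, 23/8]] (rows listed top to bottom)

image of 1: 1
image of x: (1/2)x
image of x^2: (9/4)x^2
image of x^3: (23/8)x^3
each image's coordinates form column j of the matrix


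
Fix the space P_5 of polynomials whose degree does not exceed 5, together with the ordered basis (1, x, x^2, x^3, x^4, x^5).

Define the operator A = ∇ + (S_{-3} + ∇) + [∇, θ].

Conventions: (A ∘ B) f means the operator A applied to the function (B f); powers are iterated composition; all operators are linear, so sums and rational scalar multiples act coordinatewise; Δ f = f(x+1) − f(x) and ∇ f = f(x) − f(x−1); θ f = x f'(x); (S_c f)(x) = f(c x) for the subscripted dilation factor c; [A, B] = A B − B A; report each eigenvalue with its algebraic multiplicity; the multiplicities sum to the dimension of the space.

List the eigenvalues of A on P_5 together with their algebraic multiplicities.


image of 1: 1
image of x: -3x + 3
image of x^2: 9x^2 + 6x - 4
image of x^3: -27x^3 + 9x^2 - 12x + 5
image of x^4: 81x^4 + 12x^3 - 24x^2 + 20x - 6
image of x^5: -243x^5 + 15x^4 - 40x^3 + 50x^2 - 30x + 7
the matrix is upper triangular; its diagonal is (1, -3, 9, -27, 81, -243)
for a triangular matrix the eigenvalues are the diagonal entries, with algebraic multiplicity their repetition count

λ = -243 (multiplicity 1), λ = -27 (multiplicity 1), λ = -3 (multiplicity 1), λ = 1 (multiplicity 1), λ = 9 (multiplicity 1), λ = 81 (multiplicity 1)


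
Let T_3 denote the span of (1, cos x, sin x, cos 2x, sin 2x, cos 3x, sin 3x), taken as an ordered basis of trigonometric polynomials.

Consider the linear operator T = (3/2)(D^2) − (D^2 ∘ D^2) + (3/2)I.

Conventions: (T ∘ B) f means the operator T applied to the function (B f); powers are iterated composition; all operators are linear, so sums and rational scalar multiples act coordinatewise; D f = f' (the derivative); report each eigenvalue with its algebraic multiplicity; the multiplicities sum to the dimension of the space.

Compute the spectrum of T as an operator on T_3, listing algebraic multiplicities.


λ = -93 (multiplicity 2), λ = -41/2 (multiplicity 2), λ = -1 (multiplicity 2), λ = 3/2 (multiplicity 1)

image of 1: 3/2
image of cos x: -cos x
image of sin x: -sin x
image of cos 2x: -(41/2)cos 2x
image of sin 2x: -(41/2)sin 2x
image of cos 3x: -93cos 3x
image of sin 3x: -93sin 3x
the matrix is diagonal; its diagonal is (3/2, -1, -1, -41/2, -41/2, -93, -93)
for a triangular matrix the eigenvalues are the diagonal entries, with algebraic multiplicity their repetition count
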